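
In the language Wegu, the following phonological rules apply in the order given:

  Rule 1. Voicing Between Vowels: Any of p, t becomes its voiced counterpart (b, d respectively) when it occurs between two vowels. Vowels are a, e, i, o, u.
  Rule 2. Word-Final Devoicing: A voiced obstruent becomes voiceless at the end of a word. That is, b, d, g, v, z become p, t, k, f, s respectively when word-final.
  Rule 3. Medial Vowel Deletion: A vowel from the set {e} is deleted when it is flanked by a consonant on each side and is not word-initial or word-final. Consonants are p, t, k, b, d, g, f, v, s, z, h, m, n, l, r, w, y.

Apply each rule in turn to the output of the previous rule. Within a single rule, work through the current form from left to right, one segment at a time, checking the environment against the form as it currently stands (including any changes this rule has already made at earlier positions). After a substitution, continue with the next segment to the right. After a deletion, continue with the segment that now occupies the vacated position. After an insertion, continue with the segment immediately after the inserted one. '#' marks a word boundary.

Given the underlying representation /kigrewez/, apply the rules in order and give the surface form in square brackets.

Rule 1 Voicing Between Vowels: no change — [kigrewez]
Rule 2 Word-Final Devoicing: [kigrewez] → [kigrewes]
Rule 3 Medial Vowel Deletion: [kigrewes] → [kigrws]

[kigrws]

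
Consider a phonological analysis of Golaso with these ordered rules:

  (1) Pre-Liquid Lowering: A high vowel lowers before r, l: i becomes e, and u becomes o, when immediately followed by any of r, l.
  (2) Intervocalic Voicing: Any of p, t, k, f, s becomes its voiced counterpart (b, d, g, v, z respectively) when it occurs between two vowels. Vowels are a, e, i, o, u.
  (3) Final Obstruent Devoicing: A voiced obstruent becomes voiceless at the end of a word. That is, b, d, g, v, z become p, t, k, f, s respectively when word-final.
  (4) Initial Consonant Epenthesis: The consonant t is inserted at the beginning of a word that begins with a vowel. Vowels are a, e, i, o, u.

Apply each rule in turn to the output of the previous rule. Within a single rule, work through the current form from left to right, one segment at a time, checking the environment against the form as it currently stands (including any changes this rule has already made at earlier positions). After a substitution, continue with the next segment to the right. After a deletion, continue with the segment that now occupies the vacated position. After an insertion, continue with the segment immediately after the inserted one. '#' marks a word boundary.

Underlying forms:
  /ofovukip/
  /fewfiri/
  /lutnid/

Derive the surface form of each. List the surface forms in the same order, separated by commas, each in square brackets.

/ofovukip/:
  (1) Pre-Liquid Lowering: no change — [ofovukip]
  (2) Intervocalic Voicing: [ofovukip] → [ovovugip]
  (3) Final Obstruent Devoicing: no change — [ovovugip]
  (4) Initial Consonant Epenthesis: [ovovugip] → [tovovugip]
/fewfiri/:
  (1) Pre-Liquid Lowering: [fewfiri] → [fewferi]
  (2) Intervocalic Voicing: no change — [fewferi]
  (3) Final Obstruent Devoicing: no change — [fewferi]
  (4) Initial Consonant Epenthesis: no change — [fewferi]
/lutnid/:
  (1) Pre-Liquid Lowering: no change — [lutnid]
  (2) Intervocalic Voicing: no change — [lutnid]
  (3) Final Obstruent Devoicing: [lutnid] → [lutnit]
  (4) Initial Consonant Epenthesis: no change — [lutnit]

[tovovugip], [fewferi], [lutnit]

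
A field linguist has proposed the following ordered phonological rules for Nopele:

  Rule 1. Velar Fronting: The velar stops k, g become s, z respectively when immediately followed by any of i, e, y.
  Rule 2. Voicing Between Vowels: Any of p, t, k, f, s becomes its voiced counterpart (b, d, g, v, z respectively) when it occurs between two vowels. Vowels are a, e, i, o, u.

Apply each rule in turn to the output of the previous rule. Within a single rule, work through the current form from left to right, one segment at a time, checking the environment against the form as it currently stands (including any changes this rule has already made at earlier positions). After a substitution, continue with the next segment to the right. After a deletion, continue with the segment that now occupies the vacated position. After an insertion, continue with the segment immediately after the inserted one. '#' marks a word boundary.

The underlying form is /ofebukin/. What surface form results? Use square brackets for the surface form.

[ovebuzin]

Rule 1 Velar Fronting: [ofebukin] → [ofebusin]
Rule 2 Voicing Between Vowels: [ofebusin] → [ovebuzin]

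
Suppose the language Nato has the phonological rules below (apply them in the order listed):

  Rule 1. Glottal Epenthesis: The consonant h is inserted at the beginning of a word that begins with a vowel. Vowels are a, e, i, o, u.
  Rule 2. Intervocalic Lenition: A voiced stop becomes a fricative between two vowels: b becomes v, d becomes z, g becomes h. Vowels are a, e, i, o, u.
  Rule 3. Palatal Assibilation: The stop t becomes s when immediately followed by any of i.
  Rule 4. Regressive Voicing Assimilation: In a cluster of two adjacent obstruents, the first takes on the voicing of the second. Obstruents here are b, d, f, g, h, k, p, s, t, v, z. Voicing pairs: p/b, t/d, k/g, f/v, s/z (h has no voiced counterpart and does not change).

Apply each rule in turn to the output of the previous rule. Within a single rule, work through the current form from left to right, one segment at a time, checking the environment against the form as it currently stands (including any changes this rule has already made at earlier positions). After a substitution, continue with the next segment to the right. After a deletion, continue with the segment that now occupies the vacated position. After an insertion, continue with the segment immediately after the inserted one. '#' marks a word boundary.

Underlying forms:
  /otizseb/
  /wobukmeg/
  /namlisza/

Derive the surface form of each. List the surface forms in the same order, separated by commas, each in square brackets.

/otizseb/:
  Rule 1 Glottal Epenthesis: [otizseb] → [hotizseb]
  Rule 2 Intervocalic Lenition: no change — [hotizseb]
  Rule 3 Palatal Assibilation: [hotizseb] → [hosizseb]
  Rule 4 Regressive Voicing Assimilation: [hosizseb] → [hosisseb]
/wobukmeg/:
  Rule 1 Glottal Epenthesis: no change — [wobukmeg]
  Rule 2 Intervocalic Lenition: [wobukmeg] → [wovukmeg]
  Rule 3 Palatal Assibilation: no change — [wovukmeg]
  Rule 4 Regressive Voicing Assimilation: no change — [wovukmeg]
/namlisza/:
  Rule 1 Glottal Epenthesis: no change — [namlisza]
  Rule 2 Intervocalic Lenition: no change — [namlisza]
  Rule 3 Palatal Assibilation: no change — [namlisza]
  Rule 4 Regressive Voicing Assimilation: [namlisza] → [namlizza]

[hosisseb], [wovukmeg], [namlizza]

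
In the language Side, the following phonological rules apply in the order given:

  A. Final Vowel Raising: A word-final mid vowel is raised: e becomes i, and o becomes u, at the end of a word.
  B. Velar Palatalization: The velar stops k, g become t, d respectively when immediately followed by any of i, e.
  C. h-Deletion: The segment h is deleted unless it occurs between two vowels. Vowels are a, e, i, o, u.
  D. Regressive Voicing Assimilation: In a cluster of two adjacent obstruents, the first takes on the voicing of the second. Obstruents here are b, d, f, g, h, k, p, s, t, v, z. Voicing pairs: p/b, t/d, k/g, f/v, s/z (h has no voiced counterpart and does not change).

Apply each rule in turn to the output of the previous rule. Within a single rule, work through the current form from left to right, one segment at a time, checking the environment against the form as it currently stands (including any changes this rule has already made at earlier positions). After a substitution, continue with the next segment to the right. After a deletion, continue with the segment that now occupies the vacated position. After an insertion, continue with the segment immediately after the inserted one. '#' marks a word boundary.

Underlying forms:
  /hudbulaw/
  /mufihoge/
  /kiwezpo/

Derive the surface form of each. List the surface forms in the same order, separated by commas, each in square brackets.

/hudbulaw/:
  A Final Vowel Raising: no change — [hudbulaw]
  B Velar Palatalization: no change — [hudbulaw]
  C h-Deletion: [hudbulaw] → [udbulaw]
  D Regressive Voicing Assimilation: no change — [udbulaw]
/mufihoge/:
  A Final Vowel Raising: [mufihoge] → [mufihogi]
  B Velar Palatalization: [mufihogi] → [mufihodi]
  C h-Deletion: no change — [mufihodi]
  D Regressive Voicing Assimilation: no change — [mufihodi]
/kiwezpo/:
  A Final Vowel Raising: [kiwezpo] → [kiwezpu]
  B Velar Palatalization: [kiwezpu] → [tiwezpu]
  C h-Deletion: no change — [tiwezpu]
  D Regressive Voicing Assimilation: [tiwezpu] → [tiwespu]

[udbulaw], [mufihodi], [tiwespu]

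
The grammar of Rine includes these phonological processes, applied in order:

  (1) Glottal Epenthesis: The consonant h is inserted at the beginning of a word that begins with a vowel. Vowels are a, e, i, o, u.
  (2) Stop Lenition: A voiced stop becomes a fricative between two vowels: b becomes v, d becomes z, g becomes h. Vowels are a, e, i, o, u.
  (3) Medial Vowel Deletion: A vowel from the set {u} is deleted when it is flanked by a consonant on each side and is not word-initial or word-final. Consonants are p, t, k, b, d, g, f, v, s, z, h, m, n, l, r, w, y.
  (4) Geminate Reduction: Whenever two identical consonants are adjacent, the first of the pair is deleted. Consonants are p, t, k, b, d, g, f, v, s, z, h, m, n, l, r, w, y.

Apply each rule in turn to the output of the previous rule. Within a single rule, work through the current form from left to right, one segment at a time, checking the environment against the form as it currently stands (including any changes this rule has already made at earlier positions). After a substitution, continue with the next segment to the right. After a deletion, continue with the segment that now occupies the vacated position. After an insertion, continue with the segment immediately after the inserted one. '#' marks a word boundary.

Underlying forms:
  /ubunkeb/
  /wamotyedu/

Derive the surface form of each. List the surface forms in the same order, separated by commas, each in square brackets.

/ubunkeb/:
  (1) Glottal Epenthesis: [ubunkeb] → [hubunkeb]
  (2) Stop Lenition: [hubunkeb] → [huvunkeb]
  (3) Medial Vowel Deletion: [huvunkeb] → [hvnkeb]
  (4) Geminate Reduction: no change — [hvnkeb]
/wamotyedu/:
  (1) Glottal Epenthesis: no change — [wamotyedu]
  (2) Stop Lenition: [wamotyedu] → [wamotyezu]
  (3) Medial Vowel Deletion: no change — [wamotyezu]
  (4) Geminate Reduction: no change — [wamotyezu]

[hvnkeb], [wamotyezu]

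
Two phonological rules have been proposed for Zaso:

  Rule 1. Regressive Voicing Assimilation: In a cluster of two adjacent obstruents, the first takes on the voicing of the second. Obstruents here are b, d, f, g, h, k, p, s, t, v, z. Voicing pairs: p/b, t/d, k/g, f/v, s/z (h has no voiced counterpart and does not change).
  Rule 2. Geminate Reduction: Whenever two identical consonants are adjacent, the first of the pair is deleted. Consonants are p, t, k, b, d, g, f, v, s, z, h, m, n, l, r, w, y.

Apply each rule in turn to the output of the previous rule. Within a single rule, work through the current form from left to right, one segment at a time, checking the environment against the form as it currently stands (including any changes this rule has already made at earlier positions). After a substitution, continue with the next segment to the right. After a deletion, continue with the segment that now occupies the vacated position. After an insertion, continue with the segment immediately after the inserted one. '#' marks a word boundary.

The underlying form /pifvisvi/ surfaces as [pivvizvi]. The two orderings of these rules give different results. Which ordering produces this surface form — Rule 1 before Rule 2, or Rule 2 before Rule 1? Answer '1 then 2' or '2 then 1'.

2 then 1

Order 1 then 2:
  1 Regressive Voicing Assimilation: [pifvisvi] → [pivvizvi]
  2 Geminate Reduction: [pivvizvi] → [pivizvi]
  result: [pivizvi]
Order 2 then 1:
  2 Geminate Reduction: no change — [pifvisvi]
  1 Regressive Voicing Assimilation: [pifvisvi] → [pivvizvi]
  result: [pivvizvi]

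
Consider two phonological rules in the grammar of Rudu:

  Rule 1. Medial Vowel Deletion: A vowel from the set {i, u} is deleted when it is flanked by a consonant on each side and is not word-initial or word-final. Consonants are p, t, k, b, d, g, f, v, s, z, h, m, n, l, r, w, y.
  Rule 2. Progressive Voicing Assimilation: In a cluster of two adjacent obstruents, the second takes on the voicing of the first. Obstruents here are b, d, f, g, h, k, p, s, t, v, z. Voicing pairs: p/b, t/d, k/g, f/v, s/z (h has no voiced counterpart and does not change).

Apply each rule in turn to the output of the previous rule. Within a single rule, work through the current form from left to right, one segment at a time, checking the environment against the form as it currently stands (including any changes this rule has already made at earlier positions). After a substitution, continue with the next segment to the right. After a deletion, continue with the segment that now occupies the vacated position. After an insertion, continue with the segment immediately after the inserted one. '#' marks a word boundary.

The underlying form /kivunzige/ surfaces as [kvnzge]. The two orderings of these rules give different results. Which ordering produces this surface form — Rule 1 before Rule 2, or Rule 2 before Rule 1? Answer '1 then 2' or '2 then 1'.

Order 1 then 2:
  1 Medial Vowel Deletion: [kivunzige] → [kvnzge]
  2 Progressive Voicing Assimilation: [kvnzge] → [kfnzge]
  result: [kfnzge]
Order 2 then 1:
  2 Progressive Voicing Assimilation: no change — [kivunzige]
  1 Medial Vowel Deletion: [kivunzige] → [kvnzge]
  result: [kvnzge]

2 then 1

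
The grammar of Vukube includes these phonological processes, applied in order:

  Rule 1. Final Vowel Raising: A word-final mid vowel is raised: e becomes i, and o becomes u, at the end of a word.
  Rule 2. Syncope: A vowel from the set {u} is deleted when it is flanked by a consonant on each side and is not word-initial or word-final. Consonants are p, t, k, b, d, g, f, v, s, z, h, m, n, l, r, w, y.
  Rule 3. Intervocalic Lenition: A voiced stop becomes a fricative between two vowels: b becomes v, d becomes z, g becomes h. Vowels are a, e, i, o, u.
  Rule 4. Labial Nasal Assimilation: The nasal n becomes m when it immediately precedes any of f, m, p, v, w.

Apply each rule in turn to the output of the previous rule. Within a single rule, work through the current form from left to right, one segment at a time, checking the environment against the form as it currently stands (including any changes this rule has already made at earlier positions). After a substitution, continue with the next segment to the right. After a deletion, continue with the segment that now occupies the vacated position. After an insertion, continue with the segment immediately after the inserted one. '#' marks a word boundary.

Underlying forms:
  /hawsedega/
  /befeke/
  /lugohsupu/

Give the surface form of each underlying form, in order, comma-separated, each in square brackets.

[hawsezeha], [befeki], [lgohspu]

/hawsedega/:
  Rule 1 Final Vowel Raising: no change — [hawsedega]
  Rule 2 Syncope: no change — [hawsedega]
  Rule 3 Intervocalic Lenition: [hawsedega] → [hawsezeha]
  Rule 4 Labial Nasal Assimilation: no change — [hawsezeha]
/befeke/:
  Rule 1 Final Vowel Raising: [befeke] → [befeki]
  Rule 2 Syncope: no change — [befeki]
  Rule 3 Intervocalic Lenition: no change — [befeki]
  Rule 4 Labial Nasal Assimilation: no change — [befeki]
/lugohsupu/:
  Rule 1 Final Vowel Raising: no change — [lugohsupu]
  Rule 2 Syncope: [lugohsupu] → [lgohspu]
  Rule 3 Intervocalic Lenition: no change — [lgohspu]
  Rule 4 Labial Nasal Assimilation: no change — [lgohspu]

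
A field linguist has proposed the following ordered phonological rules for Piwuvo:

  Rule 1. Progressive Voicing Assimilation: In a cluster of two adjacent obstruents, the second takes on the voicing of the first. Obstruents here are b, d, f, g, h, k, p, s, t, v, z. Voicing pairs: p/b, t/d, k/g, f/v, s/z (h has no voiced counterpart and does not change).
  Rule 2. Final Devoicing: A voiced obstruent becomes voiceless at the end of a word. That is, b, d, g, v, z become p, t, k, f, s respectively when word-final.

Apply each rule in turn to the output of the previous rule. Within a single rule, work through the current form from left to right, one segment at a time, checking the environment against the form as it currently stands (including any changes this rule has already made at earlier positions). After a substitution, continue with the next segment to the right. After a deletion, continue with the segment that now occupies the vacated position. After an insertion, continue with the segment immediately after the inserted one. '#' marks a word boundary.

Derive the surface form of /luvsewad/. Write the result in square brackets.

[luvzewat]

Rule 1 Progressive Voicing Assimilation: [luvsewad] → [luvzewad]
Rule 2 Final Devoicing: [luvzewad] → [luvzewat]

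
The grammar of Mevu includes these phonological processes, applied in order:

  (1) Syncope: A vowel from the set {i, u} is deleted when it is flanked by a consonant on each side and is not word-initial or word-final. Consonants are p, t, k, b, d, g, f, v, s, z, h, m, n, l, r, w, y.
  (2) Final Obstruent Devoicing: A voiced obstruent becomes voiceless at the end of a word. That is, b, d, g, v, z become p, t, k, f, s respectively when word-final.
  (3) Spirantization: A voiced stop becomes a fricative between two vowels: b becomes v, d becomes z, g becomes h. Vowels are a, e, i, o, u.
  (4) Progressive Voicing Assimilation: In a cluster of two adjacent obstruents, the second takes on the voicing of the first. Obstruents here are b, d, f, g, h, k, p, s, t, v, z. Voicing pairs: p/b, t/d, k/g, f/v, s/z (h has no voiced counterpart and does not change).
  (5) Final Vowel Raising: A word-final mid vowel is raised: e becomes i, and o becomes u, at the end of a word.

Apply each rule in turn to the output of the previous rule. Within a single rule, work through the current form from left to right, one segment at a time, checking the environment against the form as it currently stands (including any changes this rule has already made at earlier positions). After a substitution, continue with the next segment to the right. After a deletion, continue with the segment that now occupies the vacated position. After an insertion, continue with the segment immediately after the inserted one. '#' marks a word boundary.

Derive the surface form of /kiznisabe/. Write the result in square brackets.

[ksnsavi]

(1) Syncope: [kiznisabe] → [kznsabe]
(2) Final Obstruent Devoicing: no change — [kznsabe]
(3) Spirantization: [kznsabe] → [kznsave]
(4) Progressive Voicing Assimilation: [kznsave] → [ksnsave]
(5) Final Vowel Raising: [ksnsave] → [ksnsavi]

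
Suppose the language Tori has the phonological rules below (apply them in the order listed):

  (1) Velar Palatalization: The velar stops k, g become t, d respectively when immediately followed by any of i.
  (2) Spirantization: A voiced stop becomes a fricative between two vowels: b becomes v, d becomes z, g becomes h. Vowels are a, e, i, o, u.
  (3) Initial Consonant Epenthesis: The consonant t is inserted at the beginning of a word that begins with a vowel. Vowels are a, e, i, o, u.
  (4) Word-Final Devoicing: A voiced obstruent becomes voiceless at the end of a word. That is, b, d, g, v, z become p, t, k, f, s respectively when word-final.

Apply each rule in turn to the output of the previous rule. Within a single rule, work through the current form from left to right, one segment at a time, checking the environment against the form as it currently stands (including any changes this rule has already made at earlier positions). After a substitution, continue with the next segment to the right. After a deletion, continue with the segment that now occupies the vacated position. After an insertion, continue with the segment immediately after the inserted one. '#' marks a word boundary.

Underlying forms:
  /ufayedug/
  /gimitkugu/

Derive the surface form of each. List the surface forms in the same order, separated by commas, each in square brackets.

/ufayedug/:
  (1) Velar Palatalization: no change — [ufayedug]
  (2) Spirantization: [ufayedug] → [ufayezug]
  (3) Initial Consonant Epenthesis: [ufayezug] → [tufayezug]
  (4) Word-Final Devoicing: [tufayezug] → [tufayezuk]
/gimitkugu/:
  (1) Velar Palatalization: [gimitkugu] → [dimitkugu]
  (2) Spirantization: [dimitkugu] → [dimitkuhu]
  (3) Initial Consonant Epenthesis: no change — [dimitkuhu]
  (4) Word-Final Devoicing: no change — [dimitkuhu]

[tufayezuk], [dimitkuhu]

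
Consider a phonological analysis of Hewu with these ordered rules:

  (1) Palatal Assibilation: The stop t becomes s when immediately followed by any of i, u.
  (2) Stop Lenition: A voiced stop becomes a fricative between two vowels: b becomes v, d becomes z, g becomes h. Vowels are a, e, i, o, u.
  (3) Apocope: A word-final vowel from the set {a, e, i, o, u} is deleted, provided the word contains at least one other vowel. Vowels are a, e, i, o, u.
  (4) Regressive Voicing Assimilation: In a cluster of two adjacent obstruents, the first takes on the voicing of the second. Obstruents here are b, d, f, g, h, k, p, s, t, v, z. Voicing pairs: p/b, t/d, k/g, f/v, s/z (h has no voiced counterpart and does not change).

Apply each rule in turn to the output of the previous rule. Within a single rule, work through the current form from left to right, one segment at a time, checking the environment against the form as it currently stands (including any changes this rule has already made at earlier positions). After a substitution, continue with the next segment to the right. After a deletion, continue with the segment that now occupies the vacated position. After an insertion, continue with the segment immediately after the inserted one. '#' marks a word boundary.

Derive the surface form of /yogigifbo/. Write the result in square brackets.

[yohihivb]

(1) Palatal Assibilation: no change — [yogigifbo]
(2) Stop Lenition: [yogigifbo] → [yohihifbo]
(3) Apocope: [yohihifbo] → [yohihifb]
(4) Regressive Voicing Assimilation: [yohihifb] → [yohihivb]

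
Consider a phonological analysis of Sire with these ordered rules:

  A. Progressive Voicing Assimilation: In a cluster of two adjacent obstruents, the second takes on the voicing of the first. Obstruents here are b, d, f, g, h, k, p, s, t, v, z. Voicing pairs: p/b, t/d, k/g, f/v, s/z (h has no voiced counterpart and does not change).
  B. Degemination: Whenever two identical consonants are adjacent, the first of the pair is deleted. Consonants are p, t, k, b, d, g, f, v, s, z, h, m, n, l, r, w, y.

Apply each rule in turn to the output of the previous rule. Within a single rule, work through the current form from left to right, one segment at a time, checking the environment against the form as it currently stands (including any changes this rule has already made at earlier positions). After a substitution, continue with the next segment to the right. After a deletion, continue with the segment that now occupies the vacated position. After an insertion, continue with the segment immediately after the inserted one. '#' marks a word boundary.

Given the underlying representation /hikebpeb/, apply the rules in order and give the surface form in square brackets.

A Progressive Voicing Assimilation: [hikebpeb] → [hikebbeb]
B Degemination: [hikebbeb] → [hikebeb]

[hikebeb]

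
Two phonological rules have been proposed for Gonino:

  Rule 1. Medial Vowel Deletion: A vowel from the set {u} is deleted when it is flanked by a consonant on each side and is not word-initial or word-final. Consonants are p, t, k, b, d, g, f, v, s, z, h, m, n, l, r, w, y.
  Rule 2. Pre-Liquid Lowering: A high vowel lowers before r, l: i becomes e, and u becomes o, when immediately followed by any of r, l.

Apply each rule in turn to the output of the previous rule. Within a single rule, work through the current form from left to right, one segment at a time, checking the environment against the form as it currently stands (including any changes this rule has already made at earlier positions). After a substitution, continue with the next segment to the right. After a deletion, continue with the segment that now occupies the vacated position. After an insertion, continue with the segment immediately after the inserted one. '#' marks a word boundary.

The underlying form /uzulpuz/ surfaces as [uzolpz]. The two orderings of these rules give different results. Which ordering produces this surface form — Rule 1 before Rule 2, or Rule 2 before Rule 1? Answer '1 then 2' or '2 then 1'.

Order 1 then 2:
  1 Medial Vowel Deletion: [uzulpuz] → [uzlpz]
  2 Pre-Liquid Lowering: no change — [uzlpz]
  result: [uzlpz]
Order 2 then 1:
  2 Pre-Liquid Lowering: [uzulpuz] → [uzolpuz]
  1 Medial Vowel Deletion: [uzolpuz] → [uzolpz]
  result: [uzolpz]

2 then 1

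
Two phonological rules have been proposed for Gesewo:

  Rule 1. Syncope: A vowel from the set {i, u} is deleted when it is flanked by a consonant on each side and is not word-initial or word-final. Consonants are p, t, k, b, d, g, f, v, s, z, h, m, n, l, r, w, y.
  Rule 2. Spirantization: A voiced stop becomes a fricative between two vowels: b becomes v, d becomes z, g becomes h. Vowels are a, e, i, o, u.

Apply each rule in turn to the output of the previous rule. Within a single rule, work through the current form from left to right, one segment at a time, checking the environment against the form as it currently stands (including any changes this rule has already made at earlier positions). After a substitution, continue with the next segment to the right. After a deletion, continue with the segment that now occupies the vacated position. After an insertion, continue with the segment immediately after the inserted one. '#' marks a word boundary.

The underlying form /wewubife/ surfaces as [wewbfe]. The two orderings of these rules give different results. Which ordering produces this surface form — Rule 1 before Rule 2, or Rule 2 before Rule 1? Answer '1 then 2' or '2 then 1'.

1 then 2

Order 1 then 2:
  1 Syncope: [wewubife] → [wewbfe]
  2 Spirantization: no change — [wewbfe]
  result: [wewbfe]
Order 2 then 1:
  2 Spirantization: [wewubife] → [wewuvife]
  1 Syncope: [wewuvife] → [wewvfe]
  result: [wewvfe]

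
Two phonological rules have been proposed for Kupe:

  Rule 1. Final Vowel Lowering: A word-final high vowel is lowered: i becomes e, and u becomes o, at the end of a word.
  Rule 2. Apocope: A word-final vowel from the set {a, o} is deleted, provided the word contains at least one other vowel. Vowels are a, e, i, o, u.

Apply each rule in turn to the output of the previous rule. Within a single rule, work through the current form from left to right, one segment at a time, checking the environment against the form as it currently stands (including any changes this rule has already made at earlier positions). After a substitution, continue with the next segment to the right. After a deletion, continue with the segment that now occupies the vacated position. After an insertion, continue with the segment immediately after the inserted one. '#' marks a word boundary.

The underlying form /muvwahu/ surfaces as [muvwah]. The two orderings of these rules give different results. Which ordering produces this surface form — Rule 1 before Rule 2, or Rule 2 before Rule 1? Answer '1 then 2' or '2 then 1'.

1 then 2

Order 1 then 2:
  1 Final Vowel Lowering: [muvwahu] → [muvwaho]
  2 Apocope: [muvwaho] → [muvwah]
  result: [muvwah]
Order 2 then 1:
  2 Apocope: no change — [muvwahu]
  1 Final Vowel Lowering: [muvwahu] → [muvwaho]
  result: [muvwaho]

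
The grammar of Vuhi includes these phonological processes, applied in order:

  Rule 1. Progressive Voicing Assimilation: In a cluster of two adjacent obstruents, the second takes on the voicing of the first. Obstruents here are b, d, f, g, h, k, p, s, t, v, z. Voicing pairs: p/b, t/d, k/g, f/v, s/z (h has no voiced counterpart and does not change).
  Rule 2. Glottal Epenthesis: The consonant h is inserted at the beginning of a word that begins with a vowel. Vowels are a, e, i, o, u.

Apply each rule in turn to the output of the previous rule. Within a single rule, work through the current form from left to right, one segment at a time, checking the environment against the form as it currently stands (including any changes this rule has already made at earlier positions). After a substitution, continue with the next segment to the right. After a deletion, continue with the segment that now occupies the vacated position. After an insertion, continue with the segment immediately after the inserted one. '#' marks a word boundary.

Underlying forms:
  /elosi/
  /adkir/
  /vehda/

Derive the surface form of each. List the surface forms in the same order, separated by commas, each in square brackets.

[helosi], [hadgir], [vehta]

/elosi/:
  Rule 1 Progressive Voicing Assimilation: no change — [elosi]
  Rule 2 Glottal Epenthesis: [elosi] → [helosi]
/adkir/:
  Rule 1 Progressive Voicing Assimilation: [adkir] → [adgir]
  Rule 2 Glottal Epenthesis: [adgir] → [hadgir]
/vehda/:
  Rule 1 Progressive Voicing Assimilation: [vehda] → [vehta]
  Rule 2 Glottal Epenthesis: no change — [vehta]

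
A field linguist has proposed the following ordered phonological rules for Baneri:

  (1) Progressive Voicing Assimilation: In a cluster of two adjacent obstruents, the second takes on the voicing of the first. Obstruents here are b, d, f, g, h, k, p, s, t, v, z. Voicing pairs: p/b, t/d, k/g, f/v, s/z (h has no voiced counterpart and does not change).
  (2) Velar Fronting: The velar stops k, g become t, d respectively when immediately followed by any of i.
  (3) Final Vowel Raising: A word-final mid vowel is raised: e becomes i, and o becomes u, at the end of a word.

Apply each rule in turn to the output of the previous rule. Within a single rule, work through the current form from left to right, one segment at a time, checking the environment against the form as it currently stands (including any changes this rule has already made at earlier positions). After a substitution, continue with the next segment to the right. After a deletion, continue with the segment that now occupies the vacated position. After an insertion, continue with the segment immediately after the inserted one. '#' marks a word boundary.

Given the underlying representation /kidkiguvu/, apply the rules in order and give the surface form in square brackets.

[tiddiguvu]

(1) Progressive Voicing Assimilation: [kidkiguvu] → [kidgiguvu]
(2) Velar Fronting: [kidgiguvu] → [tiddiguvu]
(3) Final Vowel Raising: no change — [tiddiguvu]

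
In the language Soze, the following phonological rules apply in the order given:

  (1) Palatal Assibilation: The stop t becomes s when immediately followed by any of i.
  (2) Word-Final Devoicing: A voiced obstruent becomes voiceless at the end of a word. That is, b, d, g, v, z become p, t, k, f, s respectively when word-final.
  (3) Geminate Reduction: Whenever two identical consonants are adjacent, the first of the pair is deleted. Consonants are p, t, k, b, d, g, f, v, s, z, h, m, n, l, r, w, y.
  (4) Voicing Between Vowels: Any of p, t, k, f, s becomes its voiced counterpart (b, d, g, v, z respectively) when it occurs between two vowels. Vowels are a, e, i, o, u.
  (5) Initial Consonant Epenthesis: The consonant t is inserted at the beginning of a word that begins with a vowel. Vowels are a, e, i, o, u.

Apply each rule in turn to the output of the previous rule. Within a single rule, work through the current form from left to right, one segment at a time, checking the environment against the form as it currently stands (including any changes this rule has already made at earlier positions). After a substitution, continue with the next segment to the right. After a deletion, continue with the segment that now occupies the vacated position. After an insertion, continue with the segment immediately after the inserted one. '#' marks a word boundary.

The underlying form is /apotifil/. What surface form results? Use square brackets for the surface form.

[tabozivil]

(1) Palatal Assibilation: [apotifil] → [aposifil]
(2) Word-Final Devoicing: no change — [aposifil]
(3) Geminate Reduction: no change — [aposifil]
(4) Voicing Between Vowels: [aposifil] → [abozivil]
(5) Initial Consonant Epenthesis: [abozivil] → [tabozivil]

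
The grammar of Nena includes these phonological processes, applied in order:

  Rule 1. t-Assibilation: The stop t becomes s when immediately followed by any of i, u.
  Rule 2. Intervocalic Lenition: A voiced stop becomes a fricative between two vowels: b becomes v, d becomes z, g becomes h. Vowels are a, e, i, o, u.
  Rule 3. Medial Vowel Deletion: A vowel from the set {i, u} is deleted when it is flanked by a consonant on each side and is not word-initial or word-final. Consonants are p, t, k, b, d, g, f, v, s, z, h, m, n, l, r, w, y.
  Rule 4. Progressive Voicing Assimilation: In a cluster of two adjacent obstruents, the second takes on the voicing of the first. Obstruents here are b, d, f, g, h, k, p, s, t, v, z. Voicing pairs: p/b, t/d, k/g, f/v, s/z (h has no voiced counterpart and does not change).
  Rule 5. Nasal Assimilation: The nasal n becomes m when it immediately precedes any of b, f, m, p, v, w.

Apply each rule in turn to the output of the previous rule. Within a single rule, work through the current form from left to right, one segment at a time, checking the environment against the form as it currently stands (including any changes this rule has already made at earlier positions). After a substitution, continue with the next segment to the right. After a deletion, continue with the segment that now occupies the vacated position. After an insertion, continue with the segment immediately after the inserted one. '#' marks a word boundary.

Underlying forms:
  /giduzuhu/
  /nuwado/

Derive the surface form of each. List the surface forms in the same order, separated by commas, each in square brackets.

/giduzuhu/:
  Rule 1 t-Assibilation: no change — [giduzuhu]
  Rule 2 Intervocalic Lenition: [giduzuhu] → [gizuzuhu]
  Rule 3 Medial Vowel Deletion: [gizuzuhu] → [gzzhu]
  Rule 4 Progressive Voicing Assimilation: no change — [gzzhu]
  Rule 5 Nasal Assimilation: no change — [gzzhu]
/nuwado/:
  Rule 1 t-Assibilation: no change — [nuwado]
  Rule 2 Intervocalic Lenition: [nuwado] → [nuwazo]
  Rule 3 Medial Vowel Deletion: [nuwazo] → [nwazo]
  Rule 4 Progressive Voicing Assimilation: no change — [nwazo]
  Rule 5 Nasal Assimilation: [nwazo] → [mwazo]

[gzzhu], [mwazo]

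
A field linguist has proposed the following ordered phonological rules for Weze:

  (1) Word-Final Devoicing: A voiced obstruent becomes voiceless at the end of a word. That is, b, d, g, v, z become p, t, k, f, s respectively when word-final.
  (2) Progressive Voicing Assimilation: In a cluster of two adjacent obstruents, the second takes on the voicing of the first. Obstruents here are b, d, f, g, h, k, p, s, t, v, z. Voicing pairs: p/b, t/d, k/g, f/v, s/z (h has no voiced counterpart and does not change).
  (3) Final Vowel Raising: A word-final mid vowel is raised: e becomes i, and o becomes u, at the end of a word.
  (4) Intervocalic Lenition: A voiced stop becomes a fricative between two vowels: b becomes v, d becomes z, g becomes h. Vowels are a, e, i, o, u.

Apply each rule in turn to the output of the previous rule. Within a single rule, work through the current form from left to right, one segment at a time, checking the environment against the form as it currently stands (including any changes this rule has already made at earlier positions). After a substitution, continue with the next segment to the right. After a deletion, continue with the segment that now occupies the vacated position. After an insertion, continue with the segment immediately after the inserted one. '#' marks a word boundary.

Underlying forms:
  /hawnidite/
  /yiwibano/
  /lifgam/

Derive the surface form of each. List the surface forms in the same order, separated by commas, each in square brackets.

[hawniziti], [yiwivanu], [lifkam]

/hawnidite/:
  (1) Word-Final Devoicing: no change — [hawnidite]
  (2) Progressive Voicing Assimilation: no change — [hawnidite]
  (3) Final Vowel Raising: [hawnidite] → [hawniditi]
  (4) Intervocalic Lenition: [hawniditi] → [hawniziti]
/yiwibano/:
  (1) Word-Final Devoicing: no change — [yiwibano]
  (2) Progressive Voicing Assimilation: no change — [yiwibano]
  (3) Final Vowel Raising: [yiwibano] → [yiwibanu]
  (4) Intervocalic Lenition: [yiwibanu] → [yiwivanu]
/lifgam/:
  (1) Word-Final Devoicing: no change — [lifgam]
  (2) Progressive Voicing Assimilation: [lifgam] → [lifkam]
  (3) Final Vowel Raising: no change — [lifkam]
  (4) Intervocalic Lenition: no change — [lifkam]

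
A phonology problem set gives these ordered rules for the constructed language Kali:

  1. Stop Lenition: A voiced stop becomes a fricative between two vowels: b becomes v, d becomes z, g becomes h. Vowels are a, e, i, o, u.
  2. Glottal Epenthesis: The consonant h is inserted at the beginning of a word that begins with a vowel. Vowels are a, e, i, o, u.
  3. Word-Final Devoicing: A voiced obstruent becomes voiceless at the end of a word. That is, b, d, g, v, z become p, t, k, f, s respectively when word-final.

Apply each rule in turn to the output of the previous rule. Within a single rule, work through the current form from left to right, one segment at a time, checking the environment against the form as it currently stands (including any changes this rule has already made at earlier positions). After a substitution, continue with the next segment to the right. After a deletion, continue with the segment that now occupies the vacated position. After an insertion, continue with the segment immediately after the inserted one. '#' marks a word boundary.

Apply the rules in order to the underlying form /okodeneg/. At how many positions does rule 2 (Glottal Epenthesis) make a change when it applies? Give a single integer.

1 Stop Lenition: [okodeneg] → [okozeneg]
2 Glottal Epenthesis: [okozeneg] → [hokozeneg]
3 Word-Final Devoicing: [hokozeneg] → [hokozenek]
Rule 2 changed 1 position(s).

1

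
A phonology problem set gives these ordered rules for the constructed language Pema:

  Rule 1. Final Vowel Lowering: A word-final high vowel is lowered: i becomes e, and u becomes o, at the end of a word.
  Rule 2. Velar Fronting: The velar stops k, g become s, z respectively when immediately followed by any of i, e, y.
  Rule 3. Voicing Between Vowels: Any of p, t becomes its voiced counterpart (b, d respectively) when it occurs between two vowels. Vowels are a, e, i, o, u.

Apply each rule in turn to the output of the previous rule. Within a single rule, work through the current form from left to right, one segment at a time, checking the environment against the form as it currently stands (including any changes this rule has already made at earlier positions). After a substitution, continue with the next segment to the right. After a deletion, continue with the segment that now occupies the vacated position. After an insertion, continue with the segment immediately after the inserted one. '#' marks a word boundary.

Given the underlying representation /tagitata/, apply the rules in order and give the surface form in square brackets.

Rule 1 Final Vowel Lowering: no change — [tagitata]
Rule 2 Velar Fronting: [tagitata] → [tazitata]
Rule 3 Voicing Between Vowels: [tazitata] → [tazidada]

[tazidada]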